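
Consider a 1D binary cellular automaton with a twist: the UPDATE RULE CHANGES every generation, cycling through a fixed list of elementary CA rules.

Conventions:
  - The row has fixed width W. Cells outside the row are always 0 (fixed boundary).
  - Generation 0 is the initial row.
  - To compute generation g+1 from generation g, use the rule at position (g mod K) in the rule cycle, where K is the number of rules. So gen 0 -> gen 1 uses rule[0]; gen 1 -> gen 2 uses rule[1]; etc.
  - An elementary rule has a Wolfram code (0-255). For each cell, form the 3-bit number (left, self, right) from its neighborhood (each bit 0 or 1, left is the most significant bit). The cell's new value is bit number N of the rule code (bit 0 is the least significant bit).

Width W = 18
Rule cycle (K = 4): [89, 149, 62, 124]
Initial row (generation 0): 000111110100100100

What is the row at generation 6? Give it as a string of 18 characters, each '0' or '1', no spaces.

Gen 0: 000111110100100100
Gen 1 (rule 89): 110100010010010011
Gen 2 (rule 149): 000111011011011000
Gen 3 (rule 62): 001100110110110100
Gen 4 (rule 124): 001110111111111110
Gen 5 (rule 89): 101010100000000011
Gen 6 (rule 149): 101010111111111000

Answer: 101010111111111000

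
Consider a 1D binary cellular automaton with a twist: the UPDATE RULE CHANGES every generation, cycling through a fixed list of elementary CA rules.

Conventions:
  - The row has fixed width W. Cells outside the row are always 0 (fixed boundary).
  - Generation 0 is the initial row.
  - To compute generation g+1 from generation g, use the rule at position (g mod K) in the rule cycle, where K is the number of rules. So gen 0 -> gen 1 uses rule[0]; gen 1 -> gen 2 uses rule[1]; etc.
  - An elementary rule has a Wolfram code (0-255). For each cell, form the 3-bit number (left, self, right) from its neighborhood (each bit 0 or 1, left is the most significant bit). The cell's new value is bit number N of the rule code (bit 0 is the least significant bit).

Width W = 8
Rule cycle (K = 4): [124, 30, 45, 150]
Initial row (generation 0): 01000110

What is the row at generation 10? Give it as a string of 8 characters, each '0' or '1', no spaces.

Gen 0: 01000110
Gen 1 (rule 124): 01100111
Gen 2 (rule 30): 11011100
Gen 3 (rule 45): 10110001
Gen 4 (rule 150): 10001011
Gen 5 (rule 124): 11001111
Gen 6 (rule 30): 10111000
Gen 7 (rule 45): 11100011
Gen 8 (rule 150): 01010100
Gen 9 (rule 124): 01111110
Gen 10 (rule 30): 11000001

Answer: 11000001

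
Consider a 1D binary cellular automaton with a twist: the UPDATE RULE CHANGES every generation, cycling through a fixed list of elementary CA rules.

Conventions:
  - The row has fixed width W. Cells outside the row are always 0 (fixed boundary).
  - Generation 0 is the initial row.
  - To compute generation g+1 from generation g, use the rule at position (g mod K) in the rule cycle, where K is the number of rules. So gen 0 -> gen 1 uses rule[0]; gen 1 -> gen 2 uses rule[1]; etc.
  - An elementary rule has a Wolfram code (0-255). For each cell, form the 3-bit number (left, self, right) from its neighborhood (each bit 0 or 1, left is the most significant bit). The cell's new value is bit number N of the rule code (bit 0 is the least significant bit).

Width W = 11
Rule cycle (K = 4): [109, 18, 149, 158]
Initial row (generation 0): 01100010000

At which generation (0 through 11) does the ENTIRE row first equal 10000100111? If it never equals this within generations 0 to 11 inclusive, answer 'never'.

Answer: 9

Derivation:
Gen 0: 01100010000
Gen 1 (rule 109): 01101010111
Gen 2 (rule 18): 10000000000
Gen 3 (rule 149): 11111111111
Gen 4 (rule 158): 11111111110
Gen 5 (rule 109): 10000000010
Gen 6 (rule 18): 01000000101
Gen 7 (rule 149): 01111110101
Gen 8 (rule 158): 11111100101
Gen 9 (rule 109): 10000100111
Gen 10 (rule 18): 01001011000
Gen 11 (rule 149): 01101000111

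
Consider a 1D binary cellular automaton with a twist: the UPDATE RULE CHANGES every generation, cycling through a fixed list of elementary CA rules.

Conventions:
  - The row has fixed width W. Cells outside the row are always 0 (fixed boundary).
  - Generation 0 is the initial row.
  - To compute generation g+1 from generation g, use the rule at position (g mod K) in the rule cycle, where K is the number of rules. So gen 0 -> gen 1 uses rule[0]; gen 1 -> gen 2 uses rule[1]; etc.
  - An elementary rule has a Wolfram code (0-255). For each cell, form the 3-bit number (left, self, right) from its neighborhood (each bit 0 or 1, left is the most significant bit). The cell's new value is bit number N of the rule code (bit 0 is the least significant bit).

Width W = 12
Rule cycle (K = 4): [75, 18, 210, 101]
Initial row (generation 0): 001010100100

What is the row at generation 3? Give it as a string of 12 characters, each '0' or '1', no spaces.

Answer: 010100100011

Derivation:
Gen 0: 001010100100
Gen 1 (rule 75): 110000001001
Gen 2 (rule 18): 001000010110
Gen 3 (rule 210): 010100100011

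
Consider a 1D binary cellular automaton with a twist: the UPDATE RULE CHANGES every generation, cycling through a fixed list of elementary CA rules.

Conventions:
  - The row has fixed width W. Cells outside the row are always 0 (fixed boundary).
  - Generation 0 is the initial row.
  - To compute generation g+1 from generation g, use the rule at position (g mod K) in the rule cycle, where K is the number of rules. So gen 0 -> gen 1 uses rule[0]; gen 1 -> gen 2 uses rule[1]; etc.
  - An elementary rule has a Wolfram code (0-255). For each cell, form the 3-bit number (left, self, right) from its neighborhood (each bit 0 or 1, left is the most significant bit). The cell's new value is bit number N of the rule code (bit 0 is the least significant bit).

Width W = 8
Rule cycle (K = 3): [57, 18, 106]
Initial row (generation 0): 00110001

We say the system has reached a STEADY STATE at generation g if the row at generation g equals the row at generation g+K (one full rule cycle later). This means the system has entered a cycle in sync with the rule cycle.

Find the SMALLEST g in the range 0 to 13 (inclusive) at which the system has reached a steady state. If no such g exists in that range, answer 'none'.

Gen 0: 00110001
Gen 1 (rule 57): 10101100
Gen 2 (rule 18): 00000010
Gen 3 (rule 106): 00000100
Gen 4 (rule 57): 11110011
Gen 5 (rule 18): 00001100
Gen 6 (rule 106): 00011100
Gen 7 (rule 57): 11010011
Gen 8 (rule 18): 00001100
Gen 9 (rule 106): 00011100
Gen 10 (rule 57): 11010011
Gen 11 (rule 18): 00001100
Gen 12 (rule 106): 00011100
Gen 13 (rule 57): 11010011
Gen 14 (rule 18): 00001100
Gen 15 (rule 106): 00011100
Gen 16 (rule 57): 11010011

Answer: 5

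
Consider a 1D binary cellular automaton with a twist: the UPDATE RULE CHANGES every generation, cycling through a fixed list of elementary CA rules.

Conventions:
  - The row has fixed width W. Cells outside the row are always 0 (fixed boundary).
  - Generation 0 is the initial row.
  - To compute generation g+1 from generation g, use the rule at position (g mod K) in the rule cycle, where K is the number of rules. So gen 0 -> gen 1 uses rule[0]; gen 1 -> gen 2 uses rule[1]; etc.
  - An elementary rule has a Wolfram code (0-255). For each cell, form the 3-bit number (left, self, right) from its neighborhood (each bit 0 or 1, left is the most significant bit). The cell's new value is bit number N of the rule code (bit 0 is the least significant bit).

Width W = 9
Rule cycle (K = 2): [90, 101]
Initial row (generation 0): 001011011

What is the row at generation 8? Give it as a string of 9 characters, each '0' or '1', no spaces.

Answer: 010010001

Derivation:
Gen 0: 001011011
Gen 1 (rule 90): 010011011
Gen 2 (rule 101): 010001101
Gen 3 (rule 90): 101011100
Gen 4 (rule 101): 111100101
Gen 5 (rule 90): 100111000
Gen 6 (rule 101): 100001011
Gen 7 (rule 90): 010010011
Gen 8 (rule 101): 010010001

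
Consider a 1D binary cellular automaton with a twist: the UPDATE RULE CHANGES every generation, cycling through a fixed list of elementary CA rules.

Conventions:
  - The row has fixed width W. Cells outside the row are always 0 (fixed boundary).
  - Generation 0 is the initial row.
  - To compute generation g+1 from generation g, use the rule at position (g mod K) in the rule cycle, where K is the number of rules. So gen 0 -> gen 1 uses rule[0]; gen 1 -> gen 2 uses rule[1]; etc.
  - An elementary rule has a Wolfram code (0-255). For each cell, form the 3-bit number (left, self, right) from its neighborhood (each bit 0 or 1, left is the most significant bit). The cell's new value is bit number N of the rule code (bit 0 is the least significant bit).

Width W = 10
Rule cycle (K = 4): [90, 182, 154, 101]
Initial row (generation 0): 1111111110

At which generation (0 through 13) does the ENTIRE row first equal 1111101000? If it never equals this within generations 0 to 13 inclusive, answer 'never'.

Gen 0: 1111111110
Gen 1 (rule 90): 1000000011
Gen 2 (rule 182): 1100000100
Gen 3 (rule 154): 1010001010
Gen 4 (rule 101): 1110101110
Gen 5 (rule 90): 1010001011
Gen 6 (rule 182): 1111011100
Gen 7 (rule 154): 1110011010
Gen 8 (rule 101): 0010001110
Gen 9 (rule 90): 0101011011
Gen 10 (rule 182): 1111100100
Gen 11 (rule 154): 1111011010
Gen 12 (rule 101): 0001101110
Gen 13 (rule 90): 0011101011

Answer: never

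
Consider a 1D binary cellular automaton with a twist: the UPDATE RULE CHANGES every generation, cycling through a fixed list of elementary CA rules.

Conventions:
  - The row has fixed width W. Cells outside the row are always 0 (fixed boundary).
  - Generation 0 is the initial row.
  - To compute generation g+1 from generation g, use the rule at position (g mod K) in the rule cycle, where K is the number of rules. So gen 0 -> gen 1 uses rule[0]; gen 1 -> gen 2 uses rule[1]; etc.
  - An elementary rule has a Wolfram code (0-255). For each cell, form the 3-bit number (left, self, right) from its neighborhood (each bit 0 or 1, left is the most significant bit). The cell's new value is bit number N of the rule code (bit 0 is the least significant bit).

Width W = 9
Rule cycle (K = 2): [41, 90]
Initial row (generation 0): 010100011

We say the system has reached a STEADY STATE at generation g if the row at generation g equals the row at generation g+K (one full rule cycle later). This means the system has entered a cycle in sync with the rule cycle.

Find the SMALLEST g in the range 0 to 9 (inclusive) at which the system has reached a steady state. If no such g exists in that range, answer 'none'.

Answer: 5

Derivation:
Gen 0: 010100011
Gen 1 (rule 41): 001001010
Gen 2 (rule 90): 010110001
Gen 3 (rule 41): 001100100
Gen 4 (rule 90): 011111010
Gen 5 (rule 41): 010000100
Gen 6 (rule 90): 101001010
Gen 7 (rule 41): 010000100
Gen 8 (rule 90): 101001010
Gen 9 (rule 41): 010000100
Gen 10 (rule 90): 101001010
Gen 11 (rule 41): 010000100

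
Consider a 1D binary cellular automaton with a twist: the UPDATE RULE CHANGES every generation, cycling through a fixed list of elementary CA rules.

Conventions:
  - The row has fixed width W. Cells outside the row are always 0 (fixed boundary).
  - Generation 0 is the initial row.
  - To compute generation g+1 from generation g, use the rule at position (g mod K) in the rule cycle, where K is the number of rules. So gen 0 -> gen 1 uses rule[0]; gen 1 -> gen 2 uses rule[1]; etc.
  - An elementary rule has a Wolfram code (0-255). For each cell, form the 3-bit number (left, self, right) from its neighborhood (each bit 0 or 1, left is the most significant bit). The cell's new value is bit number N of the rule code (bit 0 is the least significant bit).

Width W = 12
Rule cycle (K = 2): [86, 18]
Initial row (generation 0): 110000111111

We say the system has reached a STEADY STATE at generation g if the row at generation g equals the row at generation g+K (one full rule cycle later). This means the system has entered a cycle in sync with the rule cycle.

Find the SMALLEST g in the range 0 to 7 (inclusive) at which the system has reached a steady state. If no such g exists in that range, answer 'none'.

Answer: 4

Derivation:
Gen 0: 110000111111
Gen 1 (rule 86): 011001000001
Gen 2 (rule 18): 100110100010
Gen 3 (rule 86): 111010110111
Gen 4 (rule 18): 000000000000
Gen 5 (rule 86): 000000000000
Gen 6 (rule 18): 000000000000
Gen 7 (rule 86): 000000000000
Gen 8 (rule 18): 000000000000
Gen 9 (rule 86): 000000000000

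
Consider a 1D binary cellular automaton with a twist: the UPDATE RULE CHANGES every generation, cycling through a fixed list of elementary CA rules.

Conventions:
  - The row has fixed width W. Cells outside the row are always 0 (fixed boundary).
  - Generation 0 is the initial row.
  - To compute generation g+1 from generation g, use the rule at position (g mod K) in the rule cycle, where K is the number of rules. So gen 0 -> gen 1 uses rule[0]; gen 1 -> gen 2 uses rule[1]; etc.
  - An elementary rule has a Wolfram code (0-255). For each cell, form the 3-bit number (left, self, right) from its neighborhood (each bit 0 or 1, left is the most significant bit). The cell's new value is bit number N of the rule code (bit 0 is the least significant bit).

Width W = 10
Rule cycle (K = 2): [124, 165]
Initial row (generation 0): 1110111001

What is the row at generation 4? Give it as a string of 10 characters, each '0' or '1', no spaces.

Answer: 0111110100

Derivation:
Gen 0: 1110111001
Gen 1 (rule 124): 1011101101
Gen 2 (rule 165): 1101010011
Gen 3 (rule 124): 1111111011
Gen 4 (rule 165): 0111110100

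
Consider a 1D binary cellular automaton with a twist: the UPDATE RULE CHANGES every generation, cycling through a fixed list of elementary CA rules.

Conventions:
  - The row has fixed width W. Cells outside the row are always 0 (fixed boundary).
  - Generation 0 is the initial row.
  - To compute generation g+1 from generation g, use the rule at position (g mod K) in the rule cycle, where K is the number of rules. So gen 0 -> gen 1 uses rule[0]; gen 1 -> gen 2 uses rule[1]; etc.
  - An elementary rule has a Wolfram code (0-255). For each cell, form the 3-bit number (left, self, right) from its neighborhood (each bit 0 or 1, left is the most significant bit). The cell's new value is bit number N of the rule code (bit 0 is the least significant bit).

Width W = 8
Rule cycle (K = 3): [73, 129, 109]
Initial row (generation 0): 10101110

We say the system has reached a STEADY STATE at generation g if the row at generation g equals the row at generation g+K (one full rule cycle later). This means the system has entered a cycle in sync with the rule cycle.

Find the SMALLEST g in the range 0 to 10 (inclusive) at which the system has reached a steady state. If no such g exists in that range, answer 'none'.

Gen 0: 10101110
Gen 1 (rule 73): 00001010
Gen 2 (rule 129): 11100000
Gen 3 (rule 109): 10101111
Gen 4 (rule 73): 00001001
Gen 5 (rule 129): 11100000
Gen 6 (rule 109): 10101111
Gen 7 (rule 73): 00001001
Gen 8 (rule 129): 11100000
Gen 9 (rule 109): 10101111
Gen 10 (rule 73): 00001001
Gen 11 (rule 129): 11100000
Gen 12 (rule 109): 10101111
Gen 13 (rule 73): 00001001

Answer: 2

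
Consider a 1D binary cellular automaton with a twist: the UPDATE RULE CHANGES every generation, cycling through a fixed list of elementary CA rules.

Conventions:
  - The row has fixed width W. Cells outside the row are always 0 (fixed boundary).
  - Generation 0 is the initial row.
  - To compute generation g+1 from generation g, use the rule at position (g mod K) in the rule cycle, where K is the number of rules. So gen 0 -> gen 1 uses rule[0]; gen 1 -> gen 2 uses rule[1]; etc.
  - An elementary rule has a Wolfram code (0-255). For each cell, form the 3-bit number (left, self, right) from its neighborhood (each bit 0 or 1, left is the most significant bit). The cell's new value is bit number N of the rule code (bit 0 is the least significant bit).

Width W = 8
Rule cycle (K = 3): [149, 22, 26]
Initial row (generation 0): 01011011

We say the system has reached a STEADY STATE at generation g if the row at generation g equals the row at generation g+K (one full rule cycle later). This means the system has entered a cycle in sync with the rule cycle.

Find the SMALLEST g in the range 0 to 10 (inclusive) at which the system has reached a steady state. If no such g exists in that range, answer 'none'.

Gen 0: 01011011
Gen 1 (rule 149): 01000000
Gen 2 (rule 22): 11100000
Gen 3 (rule 26): 10010000
Gen 4 (rule 149): 11011111
Gen 5 (rule 22): 00000000
Gen 6 (rule 26): 00000000
Gen 7 (rule 149): 11111111
Gen 8 (rule 22): 00000000
Gen 9 (rule 26): 00000000
Gen 10 (rule 149): 11111111
Gen 11 (rule 22): 00000000
Gen 12 (rule 26): 00000000
Gen 13 (rule 149): 11111111

Answer: 5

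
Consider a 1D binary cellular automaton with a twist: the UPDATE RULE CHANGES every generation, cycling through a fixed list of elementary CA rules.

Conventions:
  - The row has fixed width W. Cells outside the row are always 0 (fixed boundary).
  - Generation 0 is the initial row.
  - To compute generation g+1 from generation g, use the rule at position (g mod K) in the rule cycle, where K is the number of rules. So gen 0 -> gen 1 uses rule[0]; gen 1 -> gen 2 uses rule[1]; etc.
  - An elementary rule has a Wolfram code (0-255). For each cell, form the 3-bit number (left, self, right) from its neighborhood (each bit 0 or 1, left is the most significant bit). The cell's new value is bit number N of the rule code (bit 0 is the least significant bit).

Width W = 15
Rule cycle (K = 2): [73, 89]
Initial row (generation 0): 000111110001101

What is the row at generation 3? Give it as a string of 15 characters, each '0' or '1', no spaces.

Gen 0: 000111110001101
Gen 1 (rule 73): 110100010101100
Gen 2 (rule 89): 110011000001111
Gen 3 (rule 73): 110011011101001

Answer: 110011011101001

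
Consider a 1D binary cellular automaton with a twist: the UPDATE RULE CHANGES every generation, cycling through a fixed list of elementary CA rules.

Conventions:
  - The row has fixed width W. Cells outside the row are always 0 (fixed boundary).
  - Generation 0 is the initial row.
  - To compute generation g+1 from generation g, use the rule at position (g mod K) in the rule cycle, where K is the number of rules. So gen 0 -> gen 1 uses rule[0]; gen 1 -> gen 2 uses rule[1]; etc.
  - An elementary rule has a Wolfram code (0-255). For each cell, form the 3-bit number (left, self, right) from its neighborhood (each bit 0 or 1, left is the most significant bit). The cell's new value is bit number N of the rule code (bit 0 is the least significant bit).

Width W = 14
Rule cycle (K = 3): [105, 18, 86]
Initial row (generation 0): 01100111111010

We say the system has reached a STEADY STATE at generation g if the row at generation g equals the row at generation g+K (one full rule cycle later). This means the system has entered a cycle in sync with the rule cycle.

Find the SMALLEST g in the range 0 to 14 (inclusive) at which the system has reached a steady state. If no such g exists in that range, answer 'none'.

Gen 0: 01100111111010
Gen 1 (rule 105): 01100100001100
Gen 2 (rule 18): 10011010010010
Gen 3 (rule 86): 11101011111111
Gen 4 (rule 105): 10110110000001
Gen 5 (rule 18): 00000001000010
Gen 6 (rule 86): 00000011100111
Gen 7 (rule 105): 11111010100101
Gen 8 (rule 18): 00000000011000
Gen 9 (rule 86): 00000000101100
Gen 10 (rule 105): 11111110011101
Gen 11 (rule 18): 00000001100000
Gen 12 (rule 86): 00000010110000
Gen 13 (rule 105): 11111001110111
Gen 14 (rule 18): 00000110000000
Gen 15 (rule 86): 00001011000000
Gen 16 (rule 105): 11100111011111
Gen 17 (rule 18): 00011000000000

Answer: none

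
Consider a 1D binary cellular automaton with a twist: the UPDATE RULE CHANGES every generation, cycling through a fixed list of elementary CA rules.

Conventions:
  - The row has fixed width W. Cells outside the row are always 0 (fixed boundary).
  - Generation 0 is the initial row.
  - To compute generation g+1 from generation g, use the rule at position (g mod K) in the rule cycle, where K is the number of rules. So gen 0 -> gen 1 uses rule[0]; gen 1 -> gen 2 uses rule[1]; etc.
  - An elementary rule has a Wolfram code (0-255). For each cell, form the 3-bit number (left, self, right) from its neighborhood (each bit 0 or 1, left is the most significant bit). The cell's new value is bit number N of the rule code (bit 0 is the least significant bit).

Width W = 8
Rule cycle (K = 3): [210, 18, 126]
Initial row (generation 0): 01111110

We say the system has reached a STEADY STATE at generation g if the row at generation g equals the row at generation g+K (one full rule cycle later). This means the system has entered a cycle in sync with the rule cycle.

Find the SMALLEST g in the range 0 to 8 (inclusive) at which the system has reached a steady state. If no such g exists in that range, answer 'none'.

Gen 0: 01111110
Gen 1 (rule 210): 10111111
Gen 2 (rule 18): 00000000
Gen 3 (rule 126): 00000000
Gen 4 (rule 210): 00000000
Gen 5 (rule 18): 00000000
Gen 6 (rule 126): 00000000
Gen 7 (rule 210): 00000000
Gen 8 (rule 18): 00000000
Gen 9 (rule 126): 00000000
Gen 10 (rule 210): 00000000
Gen 11 (rule 18): 00000000

Answer: 2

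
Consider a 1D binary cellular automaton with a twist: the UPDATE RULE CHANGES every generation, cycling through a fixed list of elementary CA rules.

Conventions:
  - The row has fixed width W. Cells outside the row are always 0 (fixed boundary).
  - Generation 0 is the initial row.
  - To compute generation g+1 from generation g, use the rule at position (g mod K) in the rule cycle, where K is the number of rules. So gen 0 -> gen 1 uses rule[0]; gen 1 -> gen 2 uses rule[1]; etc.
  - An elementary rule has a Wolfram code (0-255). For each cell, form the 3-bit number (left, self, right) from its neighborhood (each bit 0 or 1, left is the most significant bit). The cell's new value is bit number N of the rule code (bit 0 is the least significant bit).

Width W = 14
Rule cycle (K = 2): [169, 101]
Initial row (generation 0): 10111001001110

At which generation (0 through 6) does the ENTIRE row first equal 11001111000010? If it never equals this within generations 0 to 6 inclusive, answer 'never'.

Gen 0: 10111001001110
Gen 1 (rule 169): 01110000001100
Gen 2 (rule 101): 00010111100101
Gen 3 (rule 169): 11001111000010
Gen 4 (rule 101): 01000001011010
Gen 5 (rule 169): 00011100110100
Gen 6 (rule 101): 11000100011101

Answer: 3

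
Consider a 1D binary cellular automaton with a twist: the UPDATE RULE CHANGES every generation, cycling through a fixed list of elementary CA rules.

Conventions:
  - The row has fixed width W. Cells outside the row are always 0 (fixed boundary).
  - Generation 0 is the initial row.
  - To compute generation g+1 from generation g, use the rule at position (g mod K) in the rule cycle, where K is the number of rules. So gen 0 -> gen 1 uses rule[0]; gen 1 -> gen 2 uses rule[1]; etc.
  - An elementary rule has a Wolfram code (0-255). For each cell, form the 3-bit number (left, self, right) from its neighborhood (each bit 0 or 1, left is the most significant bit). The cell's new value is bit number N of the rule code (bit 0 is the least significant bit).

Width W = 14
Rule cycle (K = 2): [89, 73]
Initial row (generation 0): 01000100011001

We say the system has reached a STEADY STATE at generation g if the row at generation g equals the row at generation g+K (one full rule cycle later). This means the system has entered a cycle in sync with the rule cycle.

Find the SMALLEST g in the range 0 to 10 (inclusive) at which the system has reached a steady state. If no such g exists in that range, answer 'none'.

Gen 0: 01000100011001
Gen 1 (rule 89): 00110011011100
Gen 2 (rule 73): 10110011010101
Gen 3 (rule 89): 00111011000000
Gen 4 (rule 73): 10101011011111
Gen 5 (rule 89): 00000011010001
Gen 6 (rule 73): 11111011000100
Gen 7 (rule 89): 10001011110011
Gen 8 (rule 73): 00100010010011
Gen 9 (rule 89): 10011001001011
Gen 10 (rule 73): 00011000000011
Gen 11 (rule 89): 11011111111011
Gen 12 (rule 73): 11010000001011

Answer: none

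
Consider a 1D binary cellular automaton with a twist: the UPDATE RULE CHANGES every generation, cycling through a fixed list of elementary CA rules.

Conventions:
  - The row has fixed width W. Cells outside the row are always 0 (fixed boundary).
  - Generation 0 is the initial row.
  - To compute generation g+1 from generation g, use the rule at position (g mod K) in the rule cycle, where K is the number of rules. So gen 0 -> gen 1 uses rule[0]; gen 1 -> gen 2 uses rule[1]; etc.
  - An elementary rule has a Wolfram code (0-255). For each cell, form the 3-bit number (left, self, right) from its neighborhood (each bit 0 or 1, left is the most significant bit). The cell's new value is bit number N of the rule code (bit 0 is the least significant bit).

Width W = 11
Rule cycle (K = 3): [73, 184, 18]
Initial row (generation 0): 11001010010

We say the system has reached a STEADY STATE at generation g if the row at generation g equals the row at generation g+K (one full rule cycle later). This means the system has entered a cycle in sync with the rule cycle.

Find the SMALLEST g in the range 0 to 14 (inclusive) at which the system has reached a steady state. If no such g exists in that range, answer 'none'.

Gen 0: 11001010010
Gen 1 (rule 73): 11000000000
Gen 2 (rule 184): 10100000000
Gen 3 (rule 18): 00010000000
Gen 4 (rule 73): 11000111111
Gen 5 (rule 184): 10100111110
Gen 6 (rule 18): 00011000001
Gen 7 (rule 73): 11011011100
Gen 8 (rule 184): 10110111010
Gen 9 (rule 18): 00000000001
Gen 10 (rule 73): 11111111100
Gen 11 (rule 184): 11111111010
Gen 12 (rule 18): 00000000001
Gen 13 (rule 73): 11111111100
Gen 14 (rule 184): 11111111010
Gen 15 (rule 18): 00000000001
Gen 16 (rule 73): 11111111100
Gen 17 (rule 184): 11111111010

Answer: 9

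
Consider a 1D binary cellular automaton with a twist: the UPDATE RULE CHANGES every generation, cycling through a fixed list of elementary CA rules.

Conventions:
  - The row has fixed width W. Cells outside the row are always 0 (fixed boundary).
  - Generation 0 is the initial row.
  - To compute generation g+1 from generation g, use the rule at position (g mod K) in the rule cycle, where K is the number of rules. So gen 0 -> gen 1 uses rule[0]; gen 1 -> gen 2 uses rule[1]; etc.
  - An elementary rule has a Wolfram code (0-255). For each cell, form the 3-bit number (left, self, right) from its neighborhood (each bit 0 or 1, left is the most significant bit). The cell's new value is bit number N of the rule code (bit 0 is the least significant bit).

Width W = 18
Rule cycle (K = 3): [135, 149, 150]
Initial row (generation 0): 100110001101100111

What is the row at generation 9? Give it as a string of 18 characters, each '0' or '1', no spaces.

Answer: 000010110110101001

Derivation:
Gen 0: 100110001101100111
Gen 1 (rule 135): 101000110000001010
Gen 2 (rule 149): 101110001111101011
Gen 3 (rule 150): 100101010111001000
Gen 4 (rule 135): 101101010010011011
Gen 5 (rule 149): 100001011011000000
Gen 6 (rule 150): 110011000000100000
Gen 7 (rule 135): 000100011111101111
Gen 8 (rule 149): 110111001111000110
Gen 9 (rule 150): 000010110110101001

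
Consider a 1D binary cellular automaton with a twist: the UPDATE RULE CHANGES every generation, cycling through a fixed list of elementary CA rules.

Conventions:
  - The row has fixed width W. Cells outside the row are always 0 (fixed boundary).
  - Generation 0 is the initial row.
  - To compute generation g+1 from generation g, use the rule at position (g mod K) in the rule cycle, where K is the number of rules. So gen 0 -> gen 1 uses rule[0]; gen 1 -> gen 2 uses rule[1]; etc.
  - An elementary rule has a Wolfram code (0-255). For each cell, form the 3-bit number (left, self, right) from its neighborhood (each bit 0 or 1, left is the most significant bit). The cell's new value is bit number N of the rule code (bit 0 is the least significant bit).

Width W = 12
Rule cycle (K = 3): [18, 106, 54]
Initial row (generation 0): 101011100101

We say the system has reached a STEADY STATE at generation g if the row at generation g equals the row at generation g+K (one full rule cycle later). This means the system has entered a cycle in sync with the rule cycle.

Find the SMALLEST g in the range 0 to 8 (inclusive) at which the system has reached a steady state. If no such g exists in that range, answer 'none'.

Answer: none

Derivation:
Gen 0: 101011100101
Gen 1 (rule 18): 000000011000
Gen 2 (rule 106): 000000111000
Gen 3 (rule 54): 000001000100
Gen 4 (rule 18): 000010101010
Gen 5 (rule 106): 000101010100
Gen 6 (rule 54): 001111111110
Gen 7 (rule 18): 010000000001
Gen 8 (rule 106): 100000000010
Gen 9 (rule 54): 110000000111
Gen 10 (rule 18): 001000001000
Gen 11 (rule 106): 010000010000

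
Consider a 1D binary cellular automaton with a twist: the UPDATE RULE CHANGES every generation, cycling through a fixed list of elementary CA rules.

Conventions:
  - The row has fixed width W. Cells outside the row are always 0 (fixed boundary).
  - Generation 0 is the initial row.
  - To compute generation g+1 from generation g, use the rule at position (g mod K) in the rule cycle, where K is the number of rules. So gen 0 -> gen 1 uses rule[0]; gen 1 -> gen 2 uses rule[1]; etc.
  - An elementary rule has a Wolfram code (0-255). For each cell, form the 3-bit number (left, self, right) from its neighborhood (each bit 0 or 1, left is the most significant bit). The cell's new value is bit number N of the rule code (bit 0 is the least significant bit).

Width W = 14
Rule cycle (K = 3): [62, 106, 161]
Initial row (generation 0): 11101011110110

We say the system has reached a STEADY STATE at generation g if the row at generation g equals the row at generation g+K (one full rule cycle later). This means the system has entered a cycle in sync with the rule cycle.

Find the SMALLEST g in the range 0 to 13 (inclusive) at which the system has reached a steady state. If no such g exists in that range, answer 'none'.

Gen 0: 11101011110110
Gen 1 (rule 62): 10011110001101
Gen 2 (rule 106): 00110010011110
Gen 3 (rule 161): 10000000001100
Gen 4 (rule 62): 11000000011010
Gen 5 (rule 106): 11000000111100
Gen 6 (rule 161): 00011110011001
Gen 7 (rule 62): 00110001110111
Gen 8 (rule 106): 01110011011101
Gen 9 (rule 161): 00100000101010
Gen 10 (rule 62): 01110001111111
Gen 11 (rule 106): 11010011000001
Gen 12 (rule 161): 00100000011100
Gen 13 (rule 62): 01110000110010
Gen 14 (rule 106): 11010001110100
Gen 15 (rule 161): 00100100101001
Gen 16 (rule 62): 01111111111111

Answer: none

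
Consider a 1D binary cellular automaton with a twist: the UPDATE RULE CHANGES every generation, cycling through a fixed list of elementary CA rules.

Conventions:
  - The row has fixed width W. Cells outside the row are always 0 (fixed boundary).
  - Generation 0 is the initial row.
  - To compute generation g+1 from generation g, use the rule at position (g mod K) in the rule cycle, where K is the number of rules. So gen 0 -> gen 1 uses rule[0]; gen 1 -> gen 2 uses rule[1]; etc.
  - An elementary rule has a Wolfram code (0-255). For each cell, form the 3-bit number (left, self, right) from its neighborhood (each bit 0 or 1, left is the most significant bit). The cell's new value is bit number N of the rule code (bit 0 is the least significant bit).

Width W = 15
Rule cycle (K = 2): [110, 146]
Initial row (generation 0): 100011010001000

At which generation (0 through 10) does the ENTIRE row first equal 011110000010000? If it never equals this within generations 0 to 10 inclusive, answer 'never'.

Gen 0: 100011010001000
Gen 1 (rule 110): 100111110011000
Gen 2 (rule 146): 011011101100100
Gen 3 (rule 110): 111110111101100
Gen 4 (rule 146): 011100011000010
Gen 5 (rule 110): 110100111000110
Gen 6 (rule 146): 000011010101001
Gen 7 (rule 110): 000111111111011
Gen 8 (rule 146): 001011111110000
Gen 9 (rule 110): 011110000010000
Gen 10 (rule 146): 101101000101000

Answer: 9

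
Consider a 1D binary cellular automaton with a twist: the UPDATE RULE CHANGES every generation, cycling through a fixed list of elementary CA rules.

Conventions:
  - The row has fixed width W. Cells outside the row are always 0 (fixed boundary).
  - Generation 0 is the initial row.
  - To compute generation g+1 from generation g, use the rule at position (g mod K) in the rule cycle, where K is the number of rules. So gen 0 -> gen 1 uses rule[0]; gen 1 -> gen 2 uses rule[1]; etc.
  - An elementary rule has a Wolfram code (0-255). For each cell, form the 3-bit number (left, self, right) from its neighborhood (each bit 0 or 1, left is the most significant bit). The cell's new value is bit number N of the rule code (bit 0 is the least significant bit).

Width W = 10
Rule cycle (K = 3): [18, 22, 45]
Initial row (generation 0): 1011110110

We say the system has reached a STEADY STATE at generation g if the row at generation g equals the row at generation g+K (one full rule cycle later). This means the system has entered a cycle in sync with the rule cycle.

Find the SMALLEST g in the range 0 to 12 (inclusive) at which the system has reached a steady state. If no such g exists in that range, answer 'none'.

Answer: 1

Derivation:
Gen 0: 1011110110
Gen 1 (rule 18): 0000000001
Gen 2 (rule 22): 0000000011
Gen 3 (rule 45): 1111111010
Gen 4 (rule 18): 0000000001
Gen 5 (rule 22): 0000000011
Gen 6 (rule 45): 1111111010
Gen 7 (rule 18): 0000000001
Gen 8 (rule 22): 0000000011
Gen 9 (rule 45): 1111111010
Gen 10 (rule 18): 0000000001
Gen 11 (rule 22): 0000000011
Gen 12 (rule 45): 1111111010
Gen 13 (rule 18): 0000000001
Gen 14 (rule 22): 0000000011
Gen 15 (rule 45): 1111111010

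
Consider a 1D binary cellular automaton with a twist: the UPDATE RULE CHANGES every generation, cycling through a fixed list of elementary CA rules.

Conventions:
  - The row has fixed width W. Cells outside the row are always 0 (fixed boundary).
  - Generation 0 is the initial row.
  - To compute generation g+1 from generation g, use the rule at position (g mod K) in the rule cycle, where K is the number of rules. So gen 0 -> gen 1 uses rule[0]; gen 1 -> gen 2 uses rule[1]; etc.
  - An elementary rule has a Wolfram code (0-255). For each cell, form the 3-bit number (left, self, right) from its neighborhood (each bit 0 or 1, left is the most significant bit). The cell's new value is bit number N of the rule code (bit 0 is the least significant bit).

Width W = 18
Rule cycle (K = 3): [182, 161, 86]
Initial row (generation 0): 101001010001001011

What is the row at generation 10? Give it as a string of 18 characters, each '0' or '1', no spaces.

Answer: 100111001001001001

Derivation:
Gen 0: 101001010001001011
Gen 1 (rule 182): 111111111011111100
Gen 2 (rule 161): 011111110101111001
Gen 3 (rule 86): 100000010100001111
Gen 4 (rule 182): 110000111110010110
Gen 5 (rule 161): 000110011100001000
Gen 6 (rule 86): 001011100110011100
Gen 7 (rule 182): 011101011001101010
Gen 8 (rule 161): 001010100000010100
Gen 9 (rule 86): 011010110000110110
Gen 10 (rule 182): 100111001001001001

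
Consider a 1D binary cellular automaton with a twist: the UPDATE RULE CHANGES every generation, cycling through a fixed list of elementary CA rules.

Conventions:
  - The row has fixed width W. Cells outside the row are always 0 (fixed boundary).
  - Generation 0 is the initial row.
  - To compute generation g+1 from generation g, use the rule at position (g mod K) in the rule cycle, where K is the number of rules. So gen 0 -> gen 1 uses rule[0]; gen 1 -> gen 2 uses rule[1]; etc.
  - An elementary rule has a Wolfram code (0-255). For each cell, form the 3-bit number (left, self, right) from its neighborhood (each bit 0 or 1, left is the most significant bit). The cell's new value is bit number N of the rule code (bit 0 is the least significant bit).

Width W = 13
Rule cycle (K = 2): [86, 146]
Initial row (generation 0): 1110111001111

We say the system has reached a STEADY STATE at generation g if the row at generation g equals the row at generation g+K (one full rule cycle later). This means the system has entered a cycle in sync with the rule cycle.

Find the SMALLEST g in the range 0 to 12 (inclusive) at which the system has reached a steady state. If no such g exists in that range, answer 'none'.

Answer: 4

Derivation:
Gen 0: 1110111001111
Gen 1 (rule 86): 0010001110001
Gen 2 (rule 146): 0101010101010
Gen 3 (rule 86): 1101010101011
Gen 4 (rule 146): 0000000000000
Gen 5 (rule 86): 0000000000000
Gen 6 (rule 146): 0000000000000
Gen 7 (rule 86): 0000000000000
Gen 8 (rule 146): 0000000000000
Gen 9 (rule 86): 0000000000000
Gen 10 (rule 146): 0000000000000
Gen 11 (rule 86): 0000000000000
Gen 12 (rule 146): 0000000000000
Gen 13 (rule 86): 0000000000000
Gen 14 (rule 146): 0000000000000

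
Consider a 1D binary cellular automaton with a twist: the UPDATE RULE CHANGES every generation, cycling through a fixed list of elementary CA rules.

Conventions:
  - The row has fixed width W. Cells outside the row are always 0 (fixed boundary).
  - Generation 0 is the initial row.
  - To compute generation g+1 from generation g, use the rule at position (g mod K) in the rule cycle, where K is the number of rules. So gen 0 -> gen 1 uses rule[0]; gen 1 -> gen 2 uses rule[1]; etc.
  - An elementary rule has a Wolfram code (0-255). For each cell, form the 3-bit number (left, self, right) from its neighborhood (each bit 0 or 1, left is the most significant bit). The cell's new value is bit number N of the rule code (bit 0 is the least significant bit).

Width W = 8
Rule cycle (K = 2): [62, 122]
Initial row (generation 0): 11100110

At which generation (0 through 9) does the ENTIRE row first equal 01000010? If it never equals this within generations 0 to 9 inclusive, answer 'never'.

Answer: 6

Derivation:
Gen 0: 11100110
Gen 1 (rule 62): 10011101
Gen 2 (rule 122): 01110110
Gen 3 (rule 62): 11001101
Gen 4 (rule 122): 11111110
Gen 5 (rule 62): 10000001
Gen 6 (rule 122): 01000010
Gen 7 (rule 62): 11100111
Gen 8 (rule 122): 10111101
Gen 9 (rule 62): 11100011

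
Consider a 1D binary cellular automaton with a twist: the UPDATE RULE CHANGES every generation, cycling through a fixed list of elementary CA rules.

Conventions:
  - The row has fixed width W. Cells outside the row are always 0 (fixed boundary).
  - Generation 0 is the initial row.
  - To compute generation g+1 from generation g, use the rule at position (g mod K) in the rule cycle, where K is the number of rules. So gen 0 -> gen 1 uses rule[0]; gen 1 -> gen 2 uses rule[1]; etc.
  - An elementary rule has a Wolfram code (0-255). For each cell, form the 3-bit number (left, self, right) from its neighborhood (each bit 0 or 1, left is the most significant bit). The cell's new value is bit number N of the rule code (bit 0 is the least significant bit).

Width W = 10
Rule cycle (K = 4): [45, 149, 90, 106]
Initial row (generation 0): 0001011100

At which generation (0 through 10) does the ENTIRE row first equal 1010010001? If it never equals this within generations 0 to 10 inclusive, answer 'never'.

Gen 0: 0001011100
Gen 1 (rule 45): 1101110001
Gen 2 (rule 149): 0000101101
Gen 3 (rule 90): 0001001100
Gen 4 (rule 106): 0010011100
Gen 5 (rule 45): 1010010001
Gen 6 (rule 149): 1011011101
Gen 7 (rule 90): 0011010100
Gen 8 (rule 106): 0111101000
Gen 9 (rule 45): 0100011011
Gen 10 (rule 149): 0111000000

Answer: 5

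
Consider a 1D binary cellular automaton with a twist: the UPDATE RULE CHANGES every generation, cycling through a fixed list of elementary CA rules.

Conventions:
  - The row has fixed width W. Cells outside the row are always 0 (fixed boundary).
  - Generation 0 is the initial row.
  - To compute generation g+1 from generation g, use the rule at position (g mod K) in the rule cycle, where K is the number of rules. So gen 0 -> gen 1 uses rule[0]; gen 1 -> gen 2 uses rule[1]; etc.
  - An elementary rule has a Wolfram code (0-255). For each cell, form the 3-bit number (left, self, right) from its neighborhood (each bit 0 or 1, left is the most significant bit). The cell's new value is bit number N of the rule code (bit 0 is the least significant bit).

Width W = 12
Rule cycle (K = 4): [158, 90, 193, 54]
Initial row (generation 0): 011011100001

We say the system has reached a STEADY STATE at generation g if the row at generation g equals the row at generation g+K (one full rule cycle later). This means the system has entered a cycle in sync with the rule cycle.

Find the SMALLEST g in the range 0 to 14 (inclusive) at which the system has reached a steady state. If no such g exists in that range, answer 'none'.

Answer: 12

Derivation:
Gen 0: 011011100001
Gen 1 (rule 158): 110011010011
Gen 2 (rule 90): 111111001111
Gen 3 (rule 193): 011111000111
Gen 4 (rule 54): 100000101000
Gen 5 (rule 158): 110001101100
Gen 6 (rule 90): 111011101110
Gen 7 (rule 193): 011001100110
Gen 8 (rule 54): 100110011001
Gen 9 (rule 158): 111101110111
Gen 10 (rule 90): 100101010101
Gen 11 (rule 193): 000000000000
Gen 12 (rule 54): 000000000000
Gen 13 (rule 158): 000000000000
Gen 14 (rule 90): 000000000000
Gen 15 (rule 193): 111111111111
Gen 16 (rule 54): 000000000000
Gen 17 (rule 158): 000000000000
Gen 18 (rule 90): 000000000000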